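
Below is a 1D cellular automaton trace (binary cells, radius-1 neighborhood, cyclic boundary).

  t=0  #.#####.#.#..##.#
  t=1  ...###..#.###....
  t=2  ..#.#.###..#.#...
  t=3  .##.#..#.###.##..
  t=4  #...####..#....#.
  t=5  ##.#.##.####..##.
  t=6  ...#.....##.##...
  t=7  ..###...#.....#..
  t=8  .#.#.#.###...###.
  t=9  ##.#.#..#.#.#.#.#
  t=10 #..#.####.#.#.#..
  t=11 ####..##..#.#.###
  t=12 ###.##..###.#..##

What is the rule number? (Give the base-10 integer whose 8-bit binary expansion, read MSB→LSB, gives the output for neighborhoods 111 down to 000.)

150

  ###|#  b7=1 t=0,i=3
  ##.|.  b6=0 t=0,i=0
  #.#|.  b5=0 t=0,i=1
  #..|#  b4=1 t=0,i=11
  .##|.  b3=0 t=0,i=2
  .#.|#  b2=1 t=0,i=8
  ..#|#  b1=1 t=0,i=12
  ...|.  b0=0 t=1,i=0
  bits 10010110 = 150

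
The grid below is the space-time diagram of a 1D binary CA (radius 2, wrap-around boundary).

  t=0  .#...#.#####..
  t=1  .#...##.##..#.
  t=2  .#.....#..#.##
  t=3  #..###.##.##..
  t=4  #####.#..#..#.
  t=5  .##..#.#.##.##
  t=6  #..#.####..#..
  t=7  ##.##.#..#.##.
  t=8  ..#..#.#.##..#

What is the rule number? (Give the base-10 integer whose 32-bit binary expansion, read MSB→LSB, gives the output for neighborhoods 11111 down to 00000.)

2401881779

  ##### -> #   bit 31 = 1  t=0,i=9
  ####. -> .   bit 30 = 0  t=0,i=10
  ###.# -> .   bit 29 = 0  t=3,i=5
  ###.. -> .   bit 28 = 0  t=0,i=11
  ##.## -> #   bit 27 = 1  t=1,i=7
  ##.#. -> #   bit 26 = 1  t=2,i=0
  ##..# -> #   bit 25 = 1  t=1,i=10
  ##... -> #   bit 24 = 1  t=0,i=12
  #.### -> .   bit 23 = 0  t=0,i=7
  #.##. -> .   bit 22 = 0  t=1,i=8
  #.#.# -> #   bit 21 = 1  t=5,i=7
  #.#.. -> .   bit 20 = 0  t=2,i=1
  #..## -> #   bit 19 = 1  t=3,i=2
  #..#. -> .   bit 18 = 0  t=1,i=0
  #...# -> .   bit 17 = 0  t=0,i=3
  #.... -> #   bit 16 = 1  t=2,i=3
  .#### -> #   bit 15 = 1  t=0,i=8
  .###. -> #   bit 14 = 1  t=3,i=4
  .##.# -> .   bit 13 = 0  t=1,i=6
  .##.. -> .   bit 12 = 0  t=1,i=9
  .#.## -> #   bit 11 = 1  t=0,i=6
  .#.#. -> #   bit 10 = 1  t=5,i=6
  .#..# -> #   bit 9 = 1  t=1,i=13
  .#... -> .   bit 8 = 0  t=0,i=2
  ..### -> #   bit 7 = 1  t=3,i=3
  ..##. -> .   bit 6 = 0  t=1,i=5
  ..#.# -> #   bit 5 = 1  t=0,i=5
  ..#.. -> #   bit 4 = 1  t=0,i=1
  ...## -> .   bit 3 = 0  t=1,i=4
  ...#. -> .   bit 2 = 0  t=0,i=0
  ....# -> #   bit 1 = 1  t=2,i=5
  ..... -> #   bit 0 = 1  t=2,i=4
  bits 10001111001010011100111010110011 = 2401881779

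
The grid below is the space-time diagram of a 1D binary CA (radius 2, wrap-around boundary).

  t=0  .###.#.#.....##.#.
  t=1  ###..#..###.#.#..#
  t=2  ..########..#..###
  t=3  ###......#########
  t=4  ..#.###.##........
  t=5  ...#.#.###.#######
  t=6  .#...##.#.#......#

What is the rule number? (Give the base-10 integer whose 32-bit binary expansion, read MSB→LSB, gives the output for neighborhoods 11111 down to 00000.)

  nb #####: next=.  (t=2,i=4, bit31=0)
  nb ####.: next=.  (t=1,i=1, bit30=0)
  nb ###.#: next=.  (t=0,i=3, bit29=0)
  nb ###..: next=#  (t=1,i=2, bit28=1)
  nb ##.##: next=#  (t=4,i=7, bit27=1)
  nb ##.#.: next=.  (t=0,i=4, bit26=0)
  nb ##..#: next=#  (t=1,i=3, bit25=1)
  nb ##...: next=.  (t=3,i=3, bit24=0)
  nb #.###: next=.  (t=4,i=4, bit23=0)
  nb #.##.: next=#  (t=4,i=8, bit22=1)
  nb #.#.#: next=#  (t=0,i=5, bit21=1)
  nb #.#..: next=.  (t=0,i=7, bit20=0)
  nb #..##: next=#  (t=0,i=0, bit19=1)
  nb #..#.: next=#  (t=1,i=4, bit18=1)
  nb #...#: next=#  (t=5,i=1, bit17=1)
  nb #....: next=#  (t=0,i=9, bit16=1)
  nb .####: next=.  (t=1,i=0, bit15=0)
  nb .###.: next=#  (t=0,i=2, bit14=1)
  nb .##.#: next=#  (t=0,i=14, bit13=1)
  nb .##..: next=#  (t=4,i=9, bit12=1)
  nb .#.##: next=#  (t=4,i=3, bit11=1)
  nb .#.#.: next=.  (t=0,i=6, bit10=0)
  nb .#..#: next=#  (t=0,i=17, bit9=1)
  nb .#...: next=#  (t=0,i=8, bit8=1)
  nb ..###: next=#  (t=0,i=1, bit7=1)
  nb ..##.: next=.  (t=0,i=13, bit6=0)
  nb ..#.#: next=.  (t=4,i=2, bit5=0)
  nb ..#..: next=#  (t=1,i=5, bit4=1)
  nb ...##: next=#  (t=0,i=12, bit3=1)
  nb ...#.: next=.  (t=4,i=1, bit2=0)
  nb ....#: next=.  (t=0,i=11, bit1=0)
  nb .....: next=#  (t=0,i=10, bit0=1)
  bits 00011010011011110111101110011001 = 443513753

443513753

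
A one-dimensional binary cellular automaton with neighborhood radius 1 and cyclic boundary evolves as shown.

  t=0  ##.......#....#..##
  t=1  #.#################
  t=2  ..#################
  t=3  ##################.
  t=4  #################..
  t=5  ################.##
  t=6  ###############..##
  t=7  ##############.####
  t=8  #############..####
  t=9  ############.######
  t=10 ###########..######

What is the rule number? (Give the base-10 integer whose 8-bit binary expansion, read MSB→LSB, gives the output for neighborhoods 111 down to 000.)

  ###|#  b7=1 t=0,i=0
  ##.|.  b6=0 t=0,i=1
  #.#|.  b5=0 t=1,i=1
  #..|#  b4=1 t=0,i=2
  .##|#  b3=1 t=0,i=17
  .#.|#  b2=1 t=0,i=9
  ..#|#  b1=1 t=0,i=8
  ...|#  b0=1 t=0,i=3
  bits 10011111 = 159

159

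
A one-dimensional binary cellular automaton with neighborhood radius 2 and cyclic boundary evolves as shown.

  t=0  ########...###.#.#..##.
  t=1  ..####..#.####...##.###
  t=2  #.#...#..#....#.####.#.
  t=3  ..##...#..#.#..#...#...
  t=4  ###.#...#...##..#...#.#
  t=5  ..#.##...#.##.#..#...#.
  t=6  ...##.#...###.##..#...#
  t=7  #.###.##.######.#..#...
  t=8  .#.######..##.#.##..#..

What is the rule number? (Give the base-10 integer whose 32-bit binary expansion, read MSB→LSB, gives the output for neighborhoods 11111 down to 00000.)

2874174411

  nb #####: next=#  (t=0,i=2, bit31=1)
  nb ####.: next=.  (t=0,i=6, bit30=0)
  nb ###.#: next=#  (t=0,i=13, bit29=1)
  nb ###..: next=.  (t=0,i=7, bit28=0)
  nb ##.##: next=#  (t=0,i=22, bit27=1)
  nb ##.#.: next=.  (t=0,i=14, bit26=0)
  nb ##..#: next=#  (t=1,i=0, bit25=1)
  nb ##...: next=#  (t=0,i=8, bit24=1)
  nb #.###: next=.  (t=0,i=0, bit23=0)
  nb #.##.: next=#  (t=5,i=4, bit22=1)
  nb #.#.#: next=.  (t=0,i=15, bit21=0)
  nb #.#..: next=#  (t=0,i=17, bit20=1)
  nb #..##: next=.  (t=0,i=19, bit19=0)
  nb #..#.: next=.  (t=1,i=7, bit18=0)
  nb #...#: next=.  (t=0,i=9, bit17=0)
  nb #....: next=.  (t=2,i=11, bit16=0)
  nb .####: next=.  (t=0,i=1, bit15=0)
  nb .###.: next=#  (t=0,i=12, bit14=1)
  nb .##.#: next=#  (t=0,i=21, bit13=1)
  nb .##..: next=.  (t=3,i=3, bit12=0)
  nb .#.##: next=#  (t=1,i=9, bit11=1)
  nb .#.#.: next=.  (t=0,i=16, bit10=0)
  nb .#..#: next=#  (t=0,i=18, bit9=1)
  nb .#...: next=#  (t=2,i=3, bit8=1)
  nb ..###: next=#  (t=0,i=11, bit7=1)
  nb ..##.: next=#  (t=0,i=20, bit6=1)
  nb ..#.#: next=.  (t=1,i=8, bit5=0)
  nb ..#..: next=.  (t=2,i=6, bit4=0)
  nb ...##: next=#  (t=0,i=10, bit3=1)
  nb ...#.: next=.  (t=2,i=5, bit2=0)
  nb ....#: next=#  (t=2,i=12, bit1=1)
  nb .....: next=#  (t=3,i=22, bit0=1)
  bits 10101011010100000110101111001011 = 2874174411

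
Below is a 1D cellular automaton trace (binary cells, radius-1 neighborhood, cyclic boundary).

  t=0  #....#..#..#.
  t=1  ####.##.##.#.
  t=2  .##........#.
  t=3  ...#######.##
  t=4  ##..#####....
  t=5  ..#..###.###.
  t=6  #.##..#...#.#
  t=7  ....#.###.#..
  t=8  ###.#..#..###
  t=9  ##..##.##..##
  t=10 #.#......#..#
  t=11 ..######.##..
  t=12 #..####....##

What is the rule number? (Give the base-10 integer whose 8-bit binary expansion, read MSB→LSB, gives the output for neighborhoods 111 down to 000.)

149

  ###|#  b7=1 t=1,i=1
  ##.|.  b6=0 t=1,i=3
  #.#|.  b5=0 t=0,i=12
  #..|#  b4=1 t=0,i=1
  .##|.  b3=0 t=1,i=0
  .#.|#  b2=1 t=0,i=0
  ..#|.  b1=0 t=0,i=4
  ...|#  b0=1 t=0,i=2
  bits 10010101 = 149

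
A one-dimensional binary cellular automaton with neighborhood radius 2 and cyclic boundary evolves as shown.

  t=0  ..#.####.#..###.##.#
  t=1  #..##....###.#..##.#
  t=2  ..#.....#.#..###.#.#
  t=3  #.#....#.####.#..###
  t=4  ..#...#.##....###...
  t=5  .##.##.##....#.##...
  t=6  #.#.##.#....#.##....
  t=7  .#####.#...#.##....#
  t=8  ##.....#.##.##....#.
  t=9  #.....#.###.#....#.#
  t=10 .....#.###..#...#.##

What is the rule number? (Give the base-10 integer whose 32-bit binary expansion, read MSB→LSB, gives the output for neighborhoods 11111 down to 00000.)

284847644

  #####|.  b31=0 t=7,i=3
  ####.|.  b30=0 t=0,i=6
  ###.#|.  b29=0 t=0,i=7
  ###..|#  b28=1 t=4,i=16
  ##.##|.  b27=0 t=0,i=15
  ##.#.|.  b26=0 t=0,i=8
  ##..#|.  b25=0 t=1,i=1
  ##...|.  b24=0 t=1,i=5
  #.###|#  b23=1 t=0,i=4
  #.##.|#  b22=1 t=0,i=16
  #.#.#|#  b21=1 t=2,i=17
  #.#..|#  b20=1 t=0,i=9
  #..##|#  b19=1 t=0,i=11
  #..#.|.  b18=0 t=0,i=1
  #...#|#  b17=1 t=4,i=4
  #....|.  b16=0 t=1,i=6
  .####|.  b15=0 t=0,i=5
  .###.|#  b14=1 t=0,i=13
  .##.#|#  b13=1 t=0,i=17
  .##..|.  b12=0 t=1,i=0
  .#.##|#  b11=1 t=0,i=3
  .#.#.|#  b10=1 t=2,i=9
  .#..#|#  b9=1 t=0,i=0
  .#...|.  b8=0 t=2,i=3
  ..###|.  b7=0 t=0,i=12
  ..##.|.  b6=0 t=1,i=3
  ..#.#|.  b5=0 t=0,i=2
  ..#..|#  b4=1 t=2,i=2
  ...##|#  b3=1 t=1,i=8
  ...#.|#  b2=1 t=2,i=7
  ....#|.  b1=0 t=1,i=7
  .....|.  b0=0 t=2,i=5
  bits 00010000111110100110111000011100 = 284847644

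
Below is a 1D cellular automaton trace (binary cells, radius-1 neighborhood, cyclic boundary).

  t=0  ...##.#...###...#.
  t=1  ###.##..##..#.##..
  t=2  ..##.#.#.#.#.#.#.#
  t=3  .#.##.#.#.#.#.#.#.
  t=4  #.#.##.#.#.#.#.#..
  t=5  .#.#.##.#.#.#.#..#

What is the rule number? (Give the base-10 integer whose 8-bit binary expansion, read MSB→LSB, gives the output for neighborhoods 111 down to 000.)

99

  nb ###: next=.  (t=0,i=11, bit7=0)
  nb ##.: next=#  (t=0,i=4, bit6=1)
  nb #.#: next=#  (t=0,i=5, bit5=1)
  nb #..: next=.  (t=0,i=7, bit4=0)
  nb .##: next=.  (t=0,i=3, bit3=0)
  nb .#.: next=.  (t=0,i=6, bit2=0)
  nb ..#: next=#  (t=0,i=2, bit1=1)
  nb ...: next=#  (t=0,i=0, bit0=1)
  bits 01100011 = 99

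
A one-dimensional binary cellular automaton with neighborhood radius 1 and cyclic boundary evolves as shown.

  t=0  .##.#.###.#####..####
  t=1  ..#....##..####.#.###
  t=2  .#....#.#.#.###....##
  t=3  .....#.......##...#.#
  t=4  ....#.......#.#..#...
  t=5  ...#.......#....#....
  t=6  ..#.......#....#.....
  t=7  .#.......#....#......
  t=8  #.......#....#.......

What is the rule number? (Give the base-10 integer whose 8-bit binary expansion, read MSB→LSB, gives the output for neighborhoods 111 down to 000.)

194

  ###|#  b7=1 t=0,i=7
  ##.|#  b6=1 t=0,i=2
  #.#|.  b5=0 t=0,i=0
  #..|.  b4=0 t=0,i=15
  .##|.  b3=0 t=0,i=1
  .#.|.  b2=0 t=0,i=4
  ..#|#  b1=1 t=0,i=16
  ...|.  b0=0 t=1,i=4
  bits 11000010 = 194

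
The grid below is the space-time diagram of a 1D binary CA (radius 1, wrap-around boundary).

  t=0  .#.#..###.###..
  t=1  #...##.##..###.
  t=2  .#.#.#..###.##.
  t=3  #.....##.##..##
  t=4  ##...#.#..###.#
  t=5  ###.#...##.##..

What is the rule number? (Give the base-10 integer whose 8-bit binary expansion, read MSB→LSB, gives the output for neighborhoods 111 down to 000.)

  ### -> #   bit 7 = 1  t=0,i=7
  ##. -> #   bit 6 = 1  t=0,i=8
  #.# -> .   bit 5 = 0  t=0,i=2
  #.. -> #   bit 4 = 1  t=0,i=4
  .## -> .   bit 3 = 0  t=0,i=6
  .#. -> .   bit 2 = 0  t=0,i=1
  ..# -> #   bit 1 = 1  t=0,i=0
  ... -> .   bit 0 = 0  t=0,i=14
  bits 11010010 = 210

210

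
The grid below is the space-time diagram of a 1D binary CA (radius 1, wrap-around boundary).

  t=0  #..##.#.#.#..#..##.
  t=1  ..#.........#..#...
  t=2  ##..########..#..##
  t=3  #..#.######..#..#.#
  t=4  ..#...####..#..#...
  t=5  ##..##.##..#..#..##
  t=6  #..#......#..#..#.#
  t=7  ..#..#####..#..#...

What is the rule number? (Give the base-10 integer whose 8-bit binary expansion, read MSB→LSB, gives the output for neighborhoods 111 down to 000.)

131

  [7] ### => #  t=2,i=0
  [6] ##. => .  t=0,i=4
  [5] #.# => .  t=0,i=5
  [4] #.. => .  t=0,i=1
  [3] .## => .  t=0,i=3
  [2] .#. => .  t=0,i=0
  [1] ..# => #  t=0,i=2
  [0] ... => #  t=1,i=0
  bits 10000011 = 131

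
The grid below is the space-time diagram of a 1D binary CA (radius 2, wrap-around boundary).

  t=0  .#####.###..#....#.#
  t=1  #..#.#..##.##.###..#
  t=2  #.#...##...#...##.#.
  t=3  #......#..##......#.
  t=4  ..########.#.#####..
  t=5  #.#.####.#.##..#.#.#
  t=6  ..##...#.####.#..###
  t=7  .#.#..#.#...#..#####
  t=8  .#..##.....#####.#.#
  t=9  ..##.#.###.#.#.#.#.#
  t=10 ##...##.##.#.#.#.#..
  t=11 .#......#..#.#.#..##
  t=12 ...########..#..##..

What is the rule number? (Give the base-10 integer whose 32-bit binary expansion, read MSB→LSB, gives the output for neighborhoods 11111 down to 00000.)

  [31] ##### => #  t=0,i=3
  [30] ####. => .  t=0,i=4
  [29] ###.# => #  t=0,i=5
  [28] ###.. => #  t=0,i=9
  [27] ##.## => .  t=0,i=6
  [26] ##.#. => .  t=2,i=17
  [25] ##..# => .  t=0,i=10
  [24] ##... => .  t=2,i=8
  [23] #.### => .  t=0,i=1
  [22] #.##. => #  t=1,i=11
  [21] #.#.# => #  t=0,i=19
  [20] #.#.. => .  t=1,i=5
  [19] #..## => #  t=1,i=7
  [18] #..#. => #  t=0,i=11
  [17] #...# => .  t=2,i=4
  [16] #.... => #  t=0,i=14
  [15] .#### => .  t=0,i=2
  [14] .###. => #  t=0,i=8
  [13] .##.# => .  t=1,i=9
  [12] .##.. => #  t=1,i=0
  [11] .#.## => #  t=0,i=0
  [10] .#.#. => .  t=0,i=18
  [9] .#..# => #  t=1,i=6
  [8] .#... => .  t=0,i=13
  [7] ..### => #  t=4,i=2
  [6] ..##. => .  t=1,i=8
  [5] ..#.# => .  t=0,i=17
  [4] ..#.. => #  t=0,i=12
  [3] ...## => .  t=2,i=5
  [2] ...#. => #  t=0,i=16
  [1] ....# => #  t=0,i=15
  [0] ..... => #  t=3,i=3
  bits 10110000011011010101101010010111 = 2959956631

2959956631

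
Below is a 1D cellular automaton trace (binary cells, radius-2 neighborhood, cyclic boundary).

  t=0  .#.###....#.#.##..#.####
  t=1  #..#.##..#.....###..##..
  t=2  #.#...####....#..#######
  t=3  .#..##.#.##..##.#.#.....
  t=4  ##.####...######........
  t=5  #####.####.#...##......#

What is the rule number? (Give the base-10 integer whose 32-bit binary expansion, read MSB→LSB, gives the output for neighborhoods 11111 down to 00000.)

  ##### -> .   bit 31 = 0  t=2,i=19
  ####. -> .   bit 30 = 0  t=0,i=22
  ###.# -> .   bit 29 = 0  t=0,i=23
  ###.. -> #   bit 28 = 1  t=0,i=5
  ##.## -> #   bit 27 = 1  t=4,i=2
  ##.#. -> #   bit 26 = 1  t=0,i=0
  ##..# -> #   bit 25 = 1  t=0,i=16
  ##... -> #   bit 24 = 1  t=0,i=6
  #.### -> #   bit 23 = 1  t=0,i=3
  #.##. -> .   bit 22 = 0  t=0,i=14
  #.#.# -> .   bit 21 = 0  t=0,i=1
  #.#.. -> .   bit 20 = 0  t=2,i=2
  #..## -> #   bit 19 = 1  t=1,i=19
  #..#. -> #   bit 18 = 1  t=0,i=17
  #...# -> #   bit 17 = 1  t=2,i=4
  #.... -> .   bit 16 = 0  t=0,i=7
  .#### -> #   bit 15 = 1  t=0,i=21
  .###. -> .   bit 14 = 0  t=0,i=4
  .##.# -> #   bit 13 = 1  t=3,i=5
  .##.. -> #   bit 12 = 1  t=0,i=15
  .#.## -> .   bit 11 = 0  t=0,i=2
  .#.#. -> .   bit 10 = 0  t=0,i=11
  .#..# -> .   bit 9 = 0  t=1,i=1
  .#... -> .   bit 8 = 0  t=1,i=10
  ..### -> .   bit 7 = 0  t=1,i=15
  ..##. -> #   bit 6 = 1  t=1,i=20
  ..#.# -> .   bit 5 = 0  t=0,i=10
  ..#.. -> #   bit 4 = 1  t=1,i=0
  ...## -> #   bit 3 = 1  t=1,i=14
  ...#. -> #   bit 2 = 1  t=0,i=9
  ....# -> .   bit 1 = 0  t=0,i=8
  ..... -> .   bit 0 = 0  t=1,i=12
  bits 00011111100011101011000001011100 = 529444956

529444956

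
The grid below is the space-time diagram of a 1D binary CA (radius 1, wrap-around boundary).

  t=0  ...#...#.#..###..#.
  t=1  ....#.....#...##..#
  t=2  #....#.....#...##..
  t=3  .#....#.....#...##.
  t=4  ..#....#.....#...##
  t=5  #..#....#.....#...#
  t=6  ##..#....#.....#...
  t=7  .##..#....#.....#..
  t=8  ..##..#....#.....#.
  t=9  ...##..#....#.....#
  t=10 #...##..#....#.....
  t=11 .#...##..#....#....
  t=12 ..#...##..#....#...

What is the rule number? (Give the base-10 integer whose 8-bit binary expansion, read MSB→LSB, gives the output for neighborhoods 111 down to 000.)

80

  ### -> .   bit 7 = 0  t=0,i=13
  ##. -> #   bit 6 = 1  t=0,i=14
  #.# -> .   bit 5 = 0  t=0,i=8
  #.. -> #   bit 4 = 1  t=0,i=4
  .## -> .   bit 3 = 0  t=0,i=12
  .#. -> .   bit 2 = 0  t=0,i=3
  ..# -> .   bit 1 = 0  t=0,i=2
  ... -> .   bit 0 = 0  t=0,i=0
  bits 01010000 = 80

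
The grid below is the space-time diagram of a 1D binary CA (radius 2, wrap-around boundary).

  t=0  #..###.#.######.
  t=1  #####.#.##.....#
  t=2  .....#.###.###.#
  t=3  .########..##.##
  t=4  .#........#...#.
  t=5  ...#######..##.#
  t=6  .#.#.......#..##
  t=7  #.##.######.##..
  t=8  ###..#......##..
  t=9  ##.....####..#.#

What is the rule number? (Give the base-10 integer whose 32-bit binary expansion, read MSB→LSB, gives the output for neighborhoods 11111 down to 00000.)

81485479

  nb #####: next=.  (t=0,i=11, bit31=0)
  nb ####.: next=.  (t=0,i=13, bit30=0)
  nb ###.#: next=.  (t=0,i=5, bit29=0)
  nb ###..: next=.  (t=3,i=8, bit28=0)
  nb ##.##: next=.  (t=2,i=10, bit27=0)
  nb ##.#.: next=#  (t=0,i=6, bit26=1)
  nb ##..#: next=.  (t=3,i=9, bit25=0)
  nb ##...: next=.  (t=1,i=10, bit24=0)
  nb #.###: next=#  (t=0,i=9, bit23=1)
  nb #.##.: next=#  (t=1,i=8, bit22=1)
  nb #.#.#: next=.  (t=0,i=7, bit21=0)
  nb #.#..: next=#  (t=0,i=0, bit20=1)
  nb #..##: next=#  (t=0,i=2, bit19=1)
  nb #..#.: next=.  (t=4,i=0, bit18=0)
  nb #...#: next=#  (t=4,i=12, bit17=1)
  nb #....: next=#  (t=1,i=11, bit16=1)
  nb .####: next=.  (t=0,i=10, bit15=0)
  nb .###.: next=#  (t=0,i=4, bit14=1)
  nb .##.#: next=.  (t=3,i=12, bit13=0)
  nb .##..: next=#  (t=1,i=9, bit12=1)
  nb .#.##: next=#  (t=0,i=8, bit11=1)
  nb .#.#.: next=#  (t=6,i=2, bit10=1)
  nb .#..#: next=#  (t=0,i=1, bit9=1)
  nb .#...: next=.  (t=2,i=0, bit8=0)
  nb ..###: next=#  (t=0,i=3, bit7=1)
  nb ..##.: next=.  (t=3,i=11, bit6=0)
  nb ..#.#: next=#  (t=2,i=5, bit5=1)
  nb ..#..: next=.  (t=4,i=1, bit4=0)
  nb ...##: next=.  (t=1,i=14, bit3=0)
  nb ...#.: next=#  (t=2,i=4, bit2=1)
  nb ....#: next=#  (t=1,i=13, bit1=1)
  nb .....: next=#  (t=1,i=12, bit0=1)
  bits 00000100110110110101111010100111 = 81485479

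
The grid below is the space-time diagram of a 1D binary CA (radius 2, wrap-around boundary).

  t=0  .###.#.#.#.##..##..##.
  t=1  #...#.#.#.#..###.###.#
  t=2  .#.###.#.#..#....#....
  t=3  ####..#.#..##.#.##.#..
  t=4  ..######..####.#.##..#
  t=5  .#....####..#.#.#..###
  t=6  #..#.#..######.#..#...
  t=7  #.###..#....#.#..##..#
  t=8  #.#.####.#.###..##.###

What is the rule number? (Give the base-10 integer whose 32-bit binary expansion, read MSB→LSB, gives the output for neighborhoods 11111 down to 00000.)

  nb #####: next=.  (t=4,i=4, bit31=0)
  nb ####.: next=#  (t=3,i=2, bit30=1)
  nb ###.#: next=.  (t=0,i=3, bit29=0)
  nb ###..: next=#  (t=3,i=3, bit28=1)
  nb ##.##: next=.  (t=1,i=16, bit27=0)
  nb ##.#.: next=#  (t=0,i=4, bit26=1)
  nb ##..#: next=#  (t=0,i=13, bit25=1)
  nb ##...: next=#  (t=1,i=1, bit24=1)
  nb #.###: next=#  (t=1,i=17, bit23=1)
  nb #.##.: next=.  (t=0,i=11, bit22=0)
  nb #.#.#: next=.  (t=0,i=5, bit21=0)
  nb #.#..: next=.  (t=1,i=10, bit20=0)
  nb #..##: next=#  (t=0,i=0, bit19=1)
  nb #..#.: next=#  (t=2,i=11, bit18=1)
  nb #...#: next=.  (t=1,i=2, bit17=0)
  nb #....: next=#  (t=2,i=14, bit16=1)
  nb .####: next=.  (t=3,i=1, bit15=0)
  nb .###.: next=.  (t=0,i=2, bit14=0)
  nb .##.#: next=#  (t=3,i=12, bit13=1)
  nb .##..: next=.  (t=0,i=12, bit12=0)
  nb .#.##: next=#  (t=0,i=10, bit11=1)
  nb .#.#.: next=#  (t=0,i=6, bit10=1)
  nb .#..#: next=.  (t=1,i=11, bit9=0)
  nb .#...: next=.  (t=2,i=13, bit8=0)
  nb ..###: next=.  (t=0,i=1, bit7=0)
  nb ..##.: next=#  (t=0,i=15, bit6=1)
  nb ..#.#: next=#  (t=1,i=4, bit5=1)
  nb ..#..: next=#  (t=2,i=12, bit4=1)
  nb ...##: next=#  (t=5,i=5, bit3=1)
  nb ...#.: next=#  (t=1,i=3, bit2=1)
  nb ....#: next=.  (t=2,i=15, bit1=0)
  nb .....: next=.  (t=2,i=20, bit0=0)
  bits 01010111100011010010110001111100 = 1468869756

1468869756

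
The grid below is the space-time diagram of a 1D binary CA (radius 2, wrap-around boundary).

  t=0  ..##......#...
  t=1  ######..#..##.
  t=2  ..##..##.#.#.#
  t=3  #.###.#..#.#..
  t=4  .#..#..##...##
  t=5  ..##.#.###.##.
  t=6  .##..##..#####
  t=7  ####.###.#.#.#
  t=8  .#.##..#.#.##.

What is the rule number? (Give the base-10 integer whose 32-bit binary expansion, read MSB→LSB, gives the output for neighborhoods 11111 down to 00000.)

2875530186

  ##### -> #   bit 31 = 1  t=1,i=2
  ####. -> .   bit 30 = 0  t=1,i=4
  ###.# -> #   bit 29 = 1  t=3,i=4
  ###.. -> .   bit 28 = 0  t=1,i=5
  ##.## -> #   bit 27 = 1  t=1,i=13
  ##.#. -> .   bit 26 = 0  t=2,i=8
  ##..# -> #   bit 25 = 1  t=1,i=6
  ##... -> #   bit 24 = 1  t=0,i=4
  #.### -> .   bit 23 = 0  t=1,i=0
  #.##. -> #   bit 22 = 1  t=5,i=11
  #.#.# -> #   bit 21 = 1  t=2,i=9
  #.#.. -> .   bit 20 = 0  t=2,i=13
  #..## -> .   bit 19 = 0  t=1,i=10
  #..#. -> #   bit 18 = 1  t=1,i=7
  #...# -> .   bit 17 = 0  t=4,i=10
  #.... -> #   bit 16 = 1  t=0,i=5
  .#### -> .   bit 15 = 0  t=1,i=1
  .###. -> .   bit 14 = 0  t=3,i=3
  .##.# -> .   bit 13 = 0  t=1,i=12
  .##.. -> #   bit 12 = 1  t=0,i=3
  .#.## -> #   bit 11 = 1  t=3,i=1
  .#.#. -> .   bit 10 = 0  t=2,i=10
  .#..# -> #   bit 9 = 1  t=1,i=9
  .#... -> #   bit 8 = 1  t=0,i=11
  ..### -> #   bit 7 = 1  t=6,i=9
  ..##. -> #   bit 6 = 1  t=0,i=2
  ..#.# -> .   bit 5 = 0  t=3,i=0
  ..#.. -> .   bit 4 = 0  t=0,i=10
  ...## -> #   bit 3 = 1  t=0,i=1
  ...#. -> .   bit 2 = 0  t=0,i=9
  ....# -> #   bit 1 = 1  t=0,i=0
  ..... -> .   bit 0 = 0  t=0,i=6
  bits 10101011011001010001101111001010 = 2875530186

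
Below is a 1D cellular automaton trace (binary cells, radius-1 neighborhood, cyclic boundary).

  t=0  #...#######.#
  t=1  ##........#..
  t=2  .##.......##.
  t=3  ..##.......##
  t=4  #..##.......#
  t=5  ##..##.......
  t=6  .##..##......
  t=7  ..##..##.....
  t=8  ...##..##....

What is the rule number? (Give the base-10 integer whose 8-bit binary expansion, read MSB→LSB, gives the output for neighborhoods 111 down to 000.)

84

  ###|.  b7=0 t=0,i=5
  ##.|#  b6=1 t=0,i=0
  #.#|.  b5=0 t=0,i=11
  #..|#  b4=1 t=0,i=1
  .##|.  b3=0 t=0,i=4
  .#.|#  b2=1 t=1,i=10
  ..#|.  b1=0 t=0,i=3
  ...|.  b0=0 t=0,i=2
  bits 01010100 = 84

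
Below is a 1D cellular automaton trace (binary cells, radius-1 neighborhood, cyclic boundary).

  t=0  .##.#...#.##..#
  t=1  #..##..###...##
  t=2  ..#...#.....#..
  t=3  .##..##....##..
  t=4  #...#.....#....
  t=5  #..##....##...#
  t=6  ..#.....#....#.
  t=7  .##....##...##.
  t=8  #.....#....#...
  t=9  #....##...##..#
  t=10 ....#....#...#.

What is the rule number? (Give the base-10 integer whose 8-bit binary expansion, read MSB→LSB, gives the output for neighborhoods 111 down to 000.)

  [7] ### => .  t=1,i=8
  [6] ##. => .  t=0,i=2
  [5] #.# => #  t=0,i=0
  [4] #.. => .  t=0,i=5
  [3] .## => .  t=0,i=1
  [2] .#. => #  t=0,i=4
  [1] ..# => #  t=0,i=7
  [0] ... => .  t=0,i=6
  bits 00100110 = 38

38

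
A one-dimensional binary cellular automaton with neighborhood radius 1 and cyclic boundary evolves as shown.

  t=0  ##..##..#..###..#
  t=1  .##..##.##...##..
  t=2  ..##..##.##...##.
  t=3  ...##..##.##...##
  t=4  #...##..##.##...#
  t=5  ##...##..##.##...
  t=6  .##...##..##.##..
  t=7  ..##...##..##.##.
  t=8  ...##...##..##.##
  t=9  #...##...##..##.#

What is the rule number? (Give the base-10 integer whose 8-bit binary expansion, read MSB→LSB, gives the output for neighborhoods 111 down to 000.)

  nb ###: next=.  (t=0,i=0, bit7=0)
  nb ##.: next=#  (t=0,i=1, bit6=1)
  nb #.#: next=#  (t=1,i=7, bit5=1)
  nb #..: next=#  (t=0,i=2, bit4=1)
  nb .##: next=.  (t=0,i=4, bit3=0)
  nb .#.: next=#  (t=0,i=8, bit2=1)
  nb ..#: next=.  (t=0,i=3, bit1=0)
  nb ...: next=.  (t=1,i=11, bit0=0)
  bits 01110100 = 116

116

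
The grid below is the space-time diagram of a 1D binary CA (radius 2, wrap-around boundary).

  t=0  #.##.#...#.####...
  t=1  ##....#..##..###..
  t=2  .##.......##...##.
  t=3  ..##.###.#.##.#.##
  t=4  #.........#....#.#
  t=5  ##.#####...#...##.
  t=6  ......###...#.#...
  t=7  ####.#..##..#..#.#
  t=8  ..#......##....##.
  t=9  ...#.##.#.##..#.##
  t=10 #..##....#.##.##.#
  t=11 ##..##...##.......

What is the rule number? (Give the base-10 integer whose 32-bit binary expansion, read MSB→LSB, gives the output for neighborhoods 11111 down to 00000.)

  nb #####: next=.  (t=5,i=5, bit31=0)
  nb ####.: next=#  (t=0,i=13, bit30=1)
  nb ###.#: next=.  (t=3,i=7, bit29=0)
  nb ###..: next=#  (t=0,i=14, bit28=1)
  nb ##.##: next=.  (t=3,i=4, bit27=0)
  nb ##.#.: next=.  (t=0,i=4, bit26=0)
  nb ##..#: next=#  (t=1,i=11, bit25=1)
  nb ##...: next=#  (t=0,i=15, bit24=1)
  nb #.###: next=.  (t=0,i=11, bit23=0)
  nb #.##.: next=.  (t=0,i=2, bit22=0)
  nb #.#.#: next=.  (t=3,i=9, bit21=0)
  nb #.#..: next=.  (t=0,i=5, bit20=0)
  nb #..##: next=.  (t=1,i=8, bit19=0)
  nb #..#.: next=.  (t=7,i=11, bit18=0)
  nb #...#: next=.  (t=0,i=7, bit17=0)
  nb #....: next=.  (t=1,i=3, bit16=0)
  nb .####: next=.  (t=0,i=12, bit15=0)
  nb .###.: next=.  (t=1,i=14, bit14=0)
  nb .##.#: next=.  (t=0,i=3, bit13=0)
  nb .##..: next=#  (t=1,i=1, bit12=1)
  nb .#.##: next=#  (t=0,i=1, bit11=1)
  nb .#.#.: next=.  (t=6,i=13, bit10=0)
  nb .#..#: next=.  (t=1,i=7, bit9=0)
  nb .#...: next=#  (t=0,i=6, bit8=1)
  nb ..###: next=.  (t=1,i=13, bit7=0)
  nb ..##.: next=.  (t=1,i=0, bit6=0)
  nb ..#.#: next=#  (t=0,i=0, bit5=1)
  nb ..#..: next=.  (t=1,i=6, bit4=0)
  nb ...##: next=#  (t=2,i=9, bit3=1)
  nb ...#.: next=.  (t=0,i=8, bit2=0)
  nb ....#: next=.  (t=1,i=4, bit1=0)
  nb .....: next=#  (t=2,i=5, bit0=1)
  bits 01010011000000000001100100101001 = 1392515369

1392515369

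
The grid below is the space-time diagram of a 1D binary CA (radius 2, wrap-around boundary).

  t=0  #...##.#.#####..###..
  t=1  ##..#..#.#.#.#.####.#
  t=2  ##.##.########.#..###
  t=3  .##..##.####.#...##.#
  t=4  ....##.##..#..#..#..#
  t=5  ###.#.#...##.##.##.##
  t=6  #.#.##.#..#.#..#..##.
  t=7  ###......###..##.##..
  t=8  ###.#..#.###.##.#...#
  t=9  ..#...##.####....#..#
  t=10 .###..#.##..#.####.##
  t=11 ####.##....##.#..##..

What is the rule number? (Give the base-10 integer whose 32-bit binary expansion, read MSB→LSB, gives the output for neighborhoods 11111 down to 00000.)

3098363382

  ##### -> #   bit 31 = 1  t=0,i=11
  ####. -> .   bit 30 = 0  t=0,i=12
  ###.# -> #   bit 29 = 1  t=1,i=18
  ###.. -> #   bit 28 = 1  t=0,i=13
  ##.## -> #   bit 27 = 1  t=1,i=19
  ##.#. -> .   bit 26 = 0  t=0,i=6
  ##..# -> .   bit 25 = 0  t=0,i=14
  ##... -> .   bit 24 = 0  t=7,i=3
  #.### -> #   bit 23 = 1  t=0,i=9
  #.##. -> .   bit 22 = 0  t=2,i=3
  #.#.# -> #   bit 21 = 1  t=0,i=7
  #.#.. -> .   bit 20 = 0  t=2,i=15
  #..## -> #   bit 19 = 1  t=0,i=15
  #..#. -> #   bit 18 = 1  t=0,i=20
  #...# -> .   bit 17 = 0  t=0,i=2
  #.... -> #   bit 16 = 1  t=4,i=1
  .#### -> .   bit 15 = 0  t=0,i=10
  .###. -> #   bit 14 = 1  t=0,i=17
  .##.# -> .   bit 13 = 0  t=0,i=5
  .##.. -> .   bit 12 = 0  t=3,i=2
  .#.## -> .   bit 11 = 0  t=0,i=8
  .#.#. -> #   bit 10 = 1  t=1,i=8
  .#..# -> .   bit 9 = 0  t=1,i=5
  .#... -> #   bit 8 = 1  t=0,i=1
  ..### -> #   bit 7 = 1  t=0,i=16
  ..##. -> #   bit 6 = 1  t=0,i=4
  ..#.# -> #   bit 5 = 1  t=1,i=7
  ..#.. -> #   bit 4 = 1  t=0,i=0
  ...## -> .   bit 3 = 0  t=0,i=3
  ...#. -> #   bit 2 = 1  t=9,i=16
  ....# -> #   bit 1 = 1  t=4,i=2
  ..... -> .   bit 0 = 0  t=7,i=5
  bits 10111000101011010100010111110110 = 3098363382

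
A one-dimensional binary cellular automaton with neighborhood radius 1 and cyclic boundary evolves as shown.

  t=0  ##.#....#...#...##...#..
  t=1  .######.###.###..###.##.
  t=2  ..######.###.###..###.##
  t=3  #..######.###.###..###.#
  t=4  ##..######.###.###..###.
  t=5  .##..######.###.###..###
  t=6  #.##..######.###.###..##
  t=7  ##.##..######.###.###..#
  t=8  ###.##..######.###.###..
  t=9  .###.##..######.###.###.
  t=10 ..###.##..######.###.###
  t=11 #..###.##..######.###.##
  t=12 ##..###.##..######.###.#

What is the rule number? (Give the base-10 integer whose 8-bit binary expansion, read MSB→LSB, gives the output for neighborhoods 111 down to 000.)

245

  ###|#  b7=1 t=1,i=2
  ##.|#  b6=1 t=0,i=1
  #.#|#  b5=1 t=0,i=2
  #..|#  b4=1 t=0,i=4
  .##|.  b3=0 t=0,i=0
  .#.|#  b2=1 t=0,i=3
  ..#|.  b1=0 t=0,i=7
  ...|#  b0=1 t=0,i=5
  bits 11110101 = 245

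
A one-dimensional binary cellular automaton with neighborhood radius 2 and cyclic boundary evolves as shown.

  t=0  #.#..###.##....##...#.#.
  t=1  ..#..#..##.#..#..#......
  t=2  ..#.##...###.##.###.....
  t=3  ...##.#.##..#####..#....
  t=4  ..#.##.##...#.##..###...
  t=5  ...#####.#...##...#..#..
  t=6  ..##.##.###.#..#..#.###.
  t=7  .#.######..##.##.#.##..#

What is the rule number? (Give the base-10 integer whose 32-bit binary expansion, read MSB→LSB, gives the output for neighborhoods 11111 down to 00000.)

3453233560

  nb #####: next=#  (t=3,i=14, bit31=1)
  nb ####.: next=#  (t=3,i=15, bit30=1)
  nb ###.#: next=.  (t=0,i=7, bit29=0)
  nb ###..: next=.  (t=2,i=18, bit28=0)
  nb ##.##: next=#  (t=0,i=8, bit27=1)
  nb ##.#.: next=#  (t=1,i=10, bit26=1)
  nb ##..#: next=.  (t=3,i=10, bit25=0)
  nb ##...: next=#  (t=0,i=11, bit24=1)
  nb #.###: next=#  (t=2,i=16, bit23=1)
  nb #.##.: next=#  (t=0,i=9, bit22=1)
  nb #.#.#: next=.  (t=0,i=0, bit21=0)
  nb #.#..: next=#  (t=0,i=2, bit20=1)
  nb #..##: next=.  (t=0,i=4, bit19=0)
  nb #..#.: next=#  (t=1,i=4, bit18=1)
  nb #...#: next=.  (t=0,i=18, bit17=0)
  nb #....: next=.  (t=0,i=12, bit16=0)
  nb .####: next=.  (t=3,i=13, bit15=0)
  nb .###.: next=.  (t=0,i=6, bit14=0)
  nb .##.#: next=#  (t=1,i=9, bit13=1)
  nb .##..: next=.  (t=0,i=10, bit12=0)
  nb .#.##: next=#  (t=2,i=3, bit11=1)
  nb .#.#.: next=.  (t=0,i=1, bit10=0)
  nb .#..#: next=.  (t=0,i=3, bit9=0)
  nb .#...: next=#  (t=1,i=18, bit8=1)
  nb ..###: next=#  (t=0,i=5, bit7=1)
  nb ..##.: next=.  (t=0,i=15, bit6=0)
  nb ..#.#: next=.  (t=0,i=20, bit5=0)
  nb ..#..: next=#  (t=1,i=2, bit4=1)
  nb ...##: next=#  (t=0,i=14, bit3=1)
  nb ...#.: next=.  (t=0,i=19, bit2=0)
  nb ....#: next=.  (t=0,i=13, bit1=0)
  nb .....: next=.  (t=1,i=20, bit0=0)
  bits 11001101110101000010100110011000 = 3453233560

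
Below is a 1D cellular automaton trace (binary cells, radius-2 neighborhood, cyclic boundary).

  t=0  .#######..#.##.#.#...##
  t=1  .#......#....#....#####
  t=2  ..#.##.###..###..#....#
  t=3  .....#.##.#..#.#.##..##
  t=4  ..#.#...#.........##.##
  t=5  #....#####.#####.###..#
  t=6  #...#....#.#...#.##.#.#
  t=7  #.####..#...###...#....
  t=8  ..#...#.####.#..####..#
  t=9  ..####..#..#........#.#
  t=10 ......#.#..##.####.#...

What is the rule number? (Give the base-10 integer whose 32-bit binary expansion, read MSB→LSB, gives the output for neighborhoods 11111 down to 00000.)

578974045

  #####|.  b31=0 t=0,i=3
  ####.|.  b30=0 t=0,i=6
  ###.#|#  b29=1 t=1,i=22
  ###..|.  b28=0 t=0,i=7
  ##.##|.  b27=0 t=0,i=0
  ##.#.|.  b26=0 t=0,i=14
  ##..#|#  b25=1 t=0,i=8
  ##...|.  b24=0 t=3,i=0
  #.###|#  b23=1 t=0,i=1
  #.##.|.  b22=0 t=0,i=12
  #.#.#|.  b21=0 t=0,i=15
  #.#..|.  b20=0 t=0,i=17
  #..##|.  b19=0 t=2,i=11
  #..#.|.  b18=0 t=0,i=9
  #...#|#  b17=1 t=0,i=19
  #....|.  b16=0 t=1,i=3
  .####|.  b15=0 t=0,i=2
  .###.|#  b14=1 t=2,i=8
  .##.#|#  b13=1 t=0,i=13
  .##..|#  b12=1 t=3,i=18
  .#.##|.  b11=0 t=0,i=11
  .#.#.|.  b10=0 t=0,i=16
  .#..#|.  b9=0 t=2,i=0
  .#...|#  b8=1 t=0,i=18
  ..###|.  b7=0 t=1,i=18
  ..##.|#  b6=1 t=0,i=21
  ..#.#|.  b5=0 t=0,i=10
  ..#..|#  b4=1 t=1,i=8
  ...##|#  b3=1 t=0,i=20
  ...#.|#  b2=1 t=1,i=7
  ....#|.  b1=0 t=1,i=6
  .....|#  b0=1 t=1,i=4
  bits 00100010100000100111000101011101 = 578974045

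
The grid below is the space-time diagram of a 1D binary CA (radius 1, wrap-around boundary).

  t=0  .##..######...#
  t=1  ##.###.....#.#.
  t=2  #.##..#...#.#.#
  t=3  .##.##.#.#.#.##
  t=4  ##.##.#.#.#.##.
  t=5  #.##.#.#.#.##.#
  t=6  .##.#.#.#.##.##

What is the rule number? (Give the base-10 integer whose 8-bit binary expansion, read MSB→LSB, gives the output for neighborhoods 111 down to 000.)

  ### -> .   bit 7 = 0  t=0,i=6
  ##. -> .   bit 6 = 0  t=0,i=2
  #.# -> #   bit 5 = 1  t=0,i=0
  #.. -> #   bit 4 = 1  t=0,i=3
  .## -> #   bit 3 = 1  t=0,i=1
  .#. -> .   bit 2 = 0  t=0,i=14
  ..# -> #   bit 1 = 1  t=0,i=4
  ... -> .   bit 0 = 0  t=0,i=12
  bits 00111010 = 58

58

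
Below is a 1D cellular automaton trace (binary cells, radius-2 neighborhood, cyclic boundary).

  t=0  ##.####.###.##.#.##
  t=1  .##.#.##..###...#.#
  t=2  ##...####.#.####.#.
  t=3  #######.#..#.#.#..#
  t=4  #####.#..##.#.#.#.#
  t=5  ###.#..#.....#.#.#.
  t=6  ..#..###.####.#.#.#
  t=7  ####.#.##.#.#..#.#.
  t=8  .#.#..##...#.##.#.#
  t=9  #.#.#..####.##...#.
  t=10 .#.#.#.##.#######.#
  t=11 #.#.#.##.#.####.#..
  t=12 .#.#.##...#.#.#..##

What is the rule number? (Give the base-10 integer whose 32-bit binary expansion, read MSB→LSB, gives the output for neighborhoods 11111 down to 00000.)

  ##### -> #   bit 31 = 1  t=3,i=1
  ####. -> .   bit 30 = 0  t=0,i=0
  ###.# -> #   bit 29 = 1  t=0,i=1
  ###.. -> #   bit 28 = 1  t=1,i=12
  ##.## -> #   bit 27 = 1  t=0,i=2
  ##.#. -> .   bit 26 = 0  t=0,i=14
  ##..# -> #   bit 25 = 1  t=1,i=8
  ##... -> #   bit 24 = 1  t=1,i=13
  #.### -> .   bit 23 = 0  t=0,i=3
  #.##. -> #   bit 22 = 1  t=0,i=12
  #.#.# -> .   bit 21 = 0  t=0,i=15
  #.#.. -> .   bit 20 = 0  t=3,i=8
  #..## -> .   bit 19 = 0  t=1,i=9
  #..#. -> #   bit 18 = 1  t=3,i=10
  #...# -> #   bit 17 = 1  t=1,i=14
  #.... -> #   bit 16 = 1  t=5,i=9
  .#### -> #   bit 15 = 1  t=0,i=4
  .###. -> .   bit 14 = 0  t=0,i=9
  .##.# -> .   bit 13 = 0  t=0,i=13
  .##.. -> #   bit 12 = 1  t=1,i=7
  .#.## -> #   bit 11 = 1  t=0,i=16
  .#.#. -> #   bit 10 = 1  t=1,i=17
  .#..# -> #   bit 9 = 1  t=3,i=9
  .#... -> .   bit 8 = 0  t=5,i=8
  ..### -> #   bit 7 = 1  t=1,i=10
  ..##. -> .   bit 6 = 0  t=4,i=9
  ..#.# -> .   bit 5 = 0  t=1,i=16
  ..#.. -> #   bit 4 = 1  t=5,i=7
  ...## -> #   bit 3 = 1  t=2,i=4
  ...#. -> #   bit 2 = 1  t=1,i=15
  ....# -> #   bit 1 = 1  t=5,i=11
  ..... -> #   bit 0 = 1  t=5,i=10
  bits 10111011010001111001111010011111 = 3142033055

3142033055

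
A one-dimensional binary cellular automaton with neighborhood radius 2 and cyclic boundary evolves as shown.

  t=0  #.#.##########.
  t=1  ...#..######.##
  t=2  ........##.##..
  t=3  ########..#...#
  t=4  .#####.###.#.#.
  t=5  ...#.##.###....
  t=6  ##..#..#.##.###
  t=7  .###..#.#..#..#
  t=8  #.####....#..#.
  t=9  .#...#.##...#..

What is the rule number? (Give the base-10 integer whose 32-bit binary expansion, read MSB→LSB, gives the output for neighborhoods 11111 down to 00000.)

  ##### -> #   bit 31 = 1  t=0,i=6
  ####. -> .   bit 30 = 0  t=0,i=12
  ###.# -> #   bit 29 = 1  t=0,i=13
  ###.. -> #   bit 28 = 1  t=3,i=7
  ##.## -> #   bit 27 = 1  t=1,i=12
  ##.#. -> #   bit 26 = 1  t=0,i=14
  ##..# -> #   bit 25 = 1  t=3,i=8
  ##... -> .   bit 24 = 0  t=1,i=0
  #.### -> .   bit 23 = 0  t=0,i=4
  #.##. -> .   bit 22 = 0  t=1,i=13
  #.#.# -> .   bit 21 = 0  t=0,i=0
  #.#.. -> .   bit 20 = 0  t=4,i=13
  #..## -> .   bit 19 = 0  t=1,i=5
  #..#. -> #   bit 18 = 1  t=3,i=9
  #...# -> .   bit 17 = 0  t=1,i=1
  #.... -> #   bit 16 = 1  t=2,i=14
  .#### -> .   bit 15 = 0  t=0,i=5
  .###. -> #   bit 14 = 1  t=4,i=8
  .##.# -> .   bit 13 = 0  t=2,i=9
  .##.. -> .   bit 12 = 0  t=1,i=14
  .#.## -> #   bit 11 = 1  t=0,i=3
  .#.#. -> .   bit 10 = 0  t=0,i=1
  .#..# -> .   bit 9 = 0  t=1,i=4
  .#... -> #   bit 8 = 1  t=3,i=11
  ..### -> .   bit 7 = 0  t=1,i=6
  ..##. -> .   bit 6 = 0  t=2,i=8
  ..#.# -> .   bit 5 = 0  t=5,i=3
  ..#.. -> .   bit 4 = 0  t=1,i=3
  ...## -> #   bit 3 = 1  t=2,i=7
  ...#. -> .   bit 2 = 0  t=1,i=2
  ....# -> #   bit 1 = 1  t=2,i=6
  ..... -> #   bit 0 = 1  t=2,i=0
  bits 10111110000001010100100100001011 = 3188017419

3188017419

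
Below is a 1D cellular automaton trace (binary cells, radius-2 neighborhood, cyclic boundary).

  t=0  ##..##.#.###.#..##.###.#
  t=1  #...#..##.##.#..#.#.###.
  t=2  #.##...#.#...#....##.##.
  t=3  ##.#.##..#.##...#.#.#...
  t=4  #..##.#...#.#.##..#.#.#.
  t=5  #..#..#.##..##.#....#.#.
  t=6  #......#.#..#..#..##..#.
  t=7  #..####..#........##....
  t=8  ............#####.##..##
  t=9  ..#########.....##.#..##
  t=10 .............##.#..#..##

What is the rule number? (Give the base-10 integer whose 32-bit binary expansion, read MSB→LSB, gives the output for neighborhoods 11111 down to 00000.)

674388039

  [31] ##### => .  t=8,i=14
  [30] ####. => .  t=7,i=5
  [29] ###.# => #  t=0,i=11
  [28] ###.. => .  t=0,i=1
  [27] ##.## => #  t=0,i=18
  [26] ##.#. => .  t=0,i=6
  [25] ##..# => .  t=0,i=2
  [24] ##... => .  t=2,i=4
  [23] #.### => .  t=0,i=9
  [22] #.##. => .  t=1,i=10
  [21] #.#.# => #  t=0,i=7
  [20] #.#.. => #  t=0,i=13
  [19] #..## => .  t=0,i=3
  [18] #..#. => .  t=1,i=15
  [17] #...# => #  t=1,i=2
  [16] #.... => .  t=2,i=15
  [15] .#### => .  t=7,i=4
  [14] .###. => #  t=0,i=0
  [13] .##.# => .  t=0,i=5
  [12] .##.. => #  t=2,i=3
  [11] .#.## => #  t=0,i=8
  [10] .#.#. => .  t=1,i=17
  [9] .#..# => .  t=0,i=14
  [8] .#... => .  t=1,i=1
  [7] ..### => .  t=7,i=3
  [6] ..##. => #  t=0,i=4
  [5] ..#.# => .  t=1,i=16
  [4] ..#.. => .  t=1,i=4
  [3] ...## => .  t=2,i=17
  [2] ...#. => #  t=1,i=3
  [1] ....# => #  t=2,i=16
  [0] ..... => #  t=6,i=3
  bits 00101000001100100101100001000111 = 674388039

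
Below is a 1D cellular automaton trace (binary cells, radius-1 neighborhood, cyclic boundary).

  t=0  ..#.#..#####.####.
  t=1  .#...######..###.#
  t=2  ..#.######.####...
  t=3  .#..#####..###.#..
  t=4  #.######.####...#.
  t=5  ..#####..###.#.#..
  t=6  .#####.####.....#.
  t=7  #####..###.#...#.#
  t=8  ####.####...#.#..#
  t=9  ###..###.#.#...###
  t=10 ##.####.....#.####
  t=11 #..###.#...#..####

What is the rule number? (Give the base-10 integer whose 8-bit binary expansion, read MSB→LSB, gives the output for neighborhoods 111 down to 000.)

154

  ###|#  b7=1 t=0,i=8
  ##.|.  b6=0 t=0,i=11
  #.#|.  b5=0 t=0,i=3
  #..|#  b4=1 t=0,i=5
  .##|#  b3=1 t=0,i=7
  .#.|.  b2=0 t=0,i=2
  ..#|#  b1=1 t=0,i=1
  ...|.  b0=0 t=0,i=0
  bits 10011010 = 154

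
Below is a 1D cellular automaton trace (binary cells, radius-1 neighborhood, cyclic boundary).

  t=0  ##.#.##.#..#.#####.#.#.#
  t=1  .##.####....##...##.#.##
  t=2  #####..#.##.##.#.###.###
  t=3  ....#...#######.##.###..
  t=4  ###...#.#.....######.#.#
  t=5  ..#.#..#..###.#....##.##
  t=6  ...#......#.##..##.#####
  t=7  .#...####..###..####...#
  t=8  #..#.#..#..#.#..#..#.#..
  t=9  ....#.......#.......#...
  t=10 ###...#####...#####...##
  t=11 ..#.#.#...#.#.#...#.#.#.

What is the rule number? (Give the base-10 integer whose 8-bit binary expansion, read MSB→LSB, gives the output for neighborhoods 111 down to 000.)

  nb ###: next=.  (t=0,i=0, bit7=0)
  nb ##.: next=#  (t=0,i=1, bit6=1)
  nb #.#: next=#  (t=0,i=2, bit5=1)
  nb #..: next=.  (t=0,i=9, bit4=0)
  nb .##: next=#  (t=0,i=5, bit3=1)
  nb .#.: next=.  (t=0,i=3, bit2=0)
  nb ..#: next=.  (t=0,i=10, bit1=0)
  nb ...: next=#  (t=1,i=9, bit0=1)
  bits 01101001 = 105

105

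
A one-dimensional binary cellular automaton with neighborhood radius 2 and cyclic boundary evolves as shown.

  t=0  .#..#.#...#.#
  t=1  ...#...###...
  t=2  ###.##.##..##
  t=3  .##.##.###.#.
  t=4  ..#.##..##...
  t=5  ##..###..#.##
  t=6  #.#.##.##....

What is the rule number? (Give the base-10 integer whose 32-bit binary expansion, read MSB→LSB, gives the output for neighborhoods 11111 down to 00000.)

  #####|.  b31=0 t=2,i=0
  ####.|#  b30=1 t=2,i=1
  ###.#|#  b29=1 t=2,i=2
  ###..|.  b28=0 t=1,i=9
  ##.##|.  b27=0 t=2,i=3
  ##.#.|.  b26=0 t=3,i=10
  ##..#|#  b25=1 t=2,i=9
  ##...|.  b24=0 t=1,i=10
  #.###|.  b23=0 t=3,i=7
  #.##.|#  b22=1 t=2,i=4
  #.#.#|.  b21=0 t=0,i=12
  #.#..|.  b20=0 t=0,i=1
  #..##|.  b19=0 t=2,i=10
  #..#.|#  b18=1 t=0,i=3
  #...#|#  b17=1 t=0,i=8
  #....|#  b16=1 t=1,i=11
  .####|.  b15=0 t=2,i=12
  .###.|#  b14=1 t=1,i=8
  .##.#|#  b13=1 t=2,i=5
  .##..|#  b12=1 t=2,i=8
  .#.##|.  b11=0 t=4,i=3
  .#.#.|.  b10=0 t=0,i=0
  .#..#|.  b9=0 t=0,i=2
  .#...|#  b8=1 t=0,i=7
  ..###|#  b7=1 t=1,i=7
  ..##.|.  b6=0 t=3,i=1
  ..#.#|.  b5=0 t=0,i=4
  ..#..|.  b4=0 t=1,i=3
  ...##|.  b3=0 t=1,i=6
  ...#.|#  b2=1 t=0,i=9
  ....#|#  b1=1 t=1,i=1
  .....|#  b0=1 t=1,i=0
  bits 01100010010001110111000110000111 = 1648849287

1648849287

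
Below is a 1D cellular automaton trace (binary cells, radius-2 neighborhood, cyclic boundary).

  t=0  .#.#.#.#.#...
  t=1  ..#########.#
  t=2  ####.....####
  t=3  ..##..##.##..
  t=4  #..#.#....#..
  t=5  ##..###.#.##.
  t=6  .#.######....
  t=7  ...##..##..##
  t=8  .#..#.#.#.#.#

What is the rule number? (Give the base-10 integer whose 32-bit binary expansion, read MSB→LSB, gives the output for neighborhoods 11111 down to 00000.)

  #####|.  b31=0 t=1,i=4
  ####.|#  b30=1 t=1,i=9
  ###.#|#  b29=1 t=1,i=10
  ###..|#  b28=1 t=2,i=3
  ##.##|.  b27=0 t=3,i=8
  ##.#.|#  b26=1 t=1,i=11
  ##..#|.  b25=0 t=3,i=4
  ##...|.  b24=0 t=2,i=4
  #.###|#  b23=1 t=6,i=3
  #.##.|.  b22=0 t=3,i=9
  #.#.#|#  b21=1 t=0,i=3
  #.#..|#  b20=1 t=0,i=9
  #..##|#  b19=1 t=1,i=1
  #..#.|.  b18=0 t=4,i=2
  #...#|#  b17=1 t=7,i=1
  #....|.  b16=0 t=0,i=11
  .####|#  b15=1 t=1,i=3
  .###.|#  b14=1 t=5,i=5
  .##.#|.  b13=0 t=3,i=7
  .##..|#  b12=1 t=3,i=3
  .#.##|.  b11=0 t=5,i=9
  .#.#.|#  b10=1 t=0,i=2
  .#..#|#  b9=1 t=1,i=0
  .#...|#  b8=1 t=0,i=10
  ..###|#  b7=1 t=1,i=2
  ..##.|.  b6=0 t=3,i=2
  ..#.#|.  b5=0 t=0,i=1
  ..#..|#  b4=1 t=4,i=0
  ...##|.  b3=0 t=2,i=8
  ...#.|.  b2=0 t=0,i=0
  ....#|#  b1=1 t=0,i=12
  .....|#  b0=1 t=2,i=6
  bits 01110100101110101101011110010011 = 1958401939

1958401939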